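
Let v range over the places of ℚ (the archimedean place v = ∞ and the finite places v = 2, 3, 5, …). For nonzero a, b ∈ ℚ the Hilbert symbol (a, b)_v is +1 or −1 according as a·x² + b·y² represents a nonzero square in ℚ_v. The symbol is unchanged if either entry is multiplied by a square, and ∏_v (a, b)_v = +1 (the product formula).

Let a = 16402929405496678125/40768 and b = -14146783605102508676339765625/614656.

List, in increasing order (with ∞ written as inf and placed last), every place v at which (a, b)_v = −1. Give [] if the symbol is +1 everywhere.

(a, b) ≡ (46345, -2177305) mod (ℚ^×)²; places V = {2, 3, 5, 7, 13, 19, 23, 31, 41, 43, ∞}.
(a,b)_19: α=2, u≡4; β=3, v≡13 (mod 19); (4|19)=+1, (13|19)=-1; sign (−1)^0·+1^3·-1^2 = +1.
(a,b)_23: α=1, u≡17; β=2, v≡18 (mod 23); (17|23)=-1, (18|23)=+1; sign (−1)^0·-1^2·+1^1 = +1.
(a,b)_2: α=-6, β=-8; u≡1, v≡7 (mod 8); ε(u)ε(v)=0·1, αω(v)=-6·0, βω(u)=-8·0; sum ≡ 0  ⇒  +1.
(a,b)_∞: sgn(46345)=+, sgn(-2177305)=−, so +1.
(a,b)_7: α=-2, u≡3; β=-4, v≡3 (mod 7); (3|7)=-1, (3|7)=-1; sign (−1)^0·-1^-4·-1^-2 = +1.
(a,b)_41: α=2, u≡34; β=3, v≡25 (mod 41); (34|41)=-1, (25|41)=+1; sign (−1)^0·-1^3·+1^2 = -1.
(a,b)_43: α=2, u≡30; β=3, v≡30 (mod 43); (30|43)=-1, (30|43)=-1; sign (−1)^0·-1^3·-1^2 = -1.
(a,b)_31: α=1, u≡7; β=2, v≡27 (mod 31); (7|31)=+1, (27|31)=-1; sign (−1)^0·+1^2·-1^1 = -1.
(a,b)_5: α=5, u≡4; β=7, v≡1 (mod 5); (4|5)=+1, (1|5)=+1; sign (−1)^0·+1^7·+1^5 = +1.
(a,b)_3: α=8, u≡1; β=6, v≡2 (mod 3); (1|3)=+1, (2|3)=-1; sign (−1)^0·+1^6·-1^8 = +1.
(a,b)_13: α=-1, u≡1; β=1, v≡11 (mod 13); (1|13)=+1, (11|13)=-1; sign (−1)^0·+1^1·-1^-1 = -1.
Ram(46345, -2177305) = {13, 31, 41, 43}; no ℚ_13-point on the conic.

[13, 31, 41, 43]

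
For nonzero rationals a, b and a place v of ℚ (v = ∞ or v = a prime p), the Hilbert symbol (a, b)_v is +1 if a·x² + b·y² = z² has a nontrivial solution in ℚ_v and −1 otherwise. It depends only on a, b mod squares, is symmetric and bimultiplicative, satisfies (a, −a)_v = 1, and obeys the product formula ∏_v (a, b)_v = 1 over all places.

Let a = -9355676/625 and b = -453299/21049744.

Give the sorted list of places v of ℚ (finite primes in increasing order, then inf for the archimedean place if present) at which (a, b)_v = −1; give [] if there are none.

Mod squares: a ≡ -6479, b ≡ -11. Check v ∈ {∞, 2, 5, 7, 11, 19, 29, 31, 37}.
v=29: a=29^0·(≡19), b=29^2·(≡10) mod 29; (19|29)=-1, (10|29)=-1; (−1)^{0·2·14}·(-1)^2·(-1)^0 = +1.
v=2: v_2(a)=2, v_2(b)=-4; units ≡ 1, 5 (mod 8); ε·ε+αω+βω = 0·0+2·1+-4·0 ≡ 0  ⇒  (a,b)_2 = +1.
v=7: a=7^0·(≡3), b=7^2·(≡5) mod 7; (3|7)=-1, (5|7)=-1; (−1)^{0·2·3}·(-1)^2·(-1)^0 = +1.
v=∞: -6479 < 0 and -11 < 0  ⇒  (a,b)_∞ = -1.
v=11: a=11^1·(≡9), b=11^1·(≡8) mod 11; (9|11)=+1, (8|11)=-1; (−1)^{1·1·5}·(+1)^1·(-1)^1 = +1.
v=19: a=19^3·(≡17), b=19^0·(≡12) mod 19; (17|19)=+1, (12|19)=-1; (−1)^{3·0·9}·(+1)^0·(-1)^3 = -1.
v=37: a=37^0·(≡1), b=37^-2·(≡10) mod 37; (1|37)=+1, (10|37)=+1; (−1)^{0·-2·18}·(+1)^-2·(+1)^0 = +1.
v=31: a=31^1·(≡4), b=31^-2·(≡18) mod 31; (4|31)=+1, (18|31)=+1; (−1)^{1·-2·15}·(+1)^-2·(+1)^1 = +1.
v=5: a=5^-4·(≡4), b=5^0·(≡4) mod 5; (4|5)=+1, (4|5)=+1; (−1)^{-4·0·2}·(+1)^0·(+1)^-4 = +1.
Ram(-6479, -11) = {19, ∞}; no ℚ_19-point on the conic.

[19, inf]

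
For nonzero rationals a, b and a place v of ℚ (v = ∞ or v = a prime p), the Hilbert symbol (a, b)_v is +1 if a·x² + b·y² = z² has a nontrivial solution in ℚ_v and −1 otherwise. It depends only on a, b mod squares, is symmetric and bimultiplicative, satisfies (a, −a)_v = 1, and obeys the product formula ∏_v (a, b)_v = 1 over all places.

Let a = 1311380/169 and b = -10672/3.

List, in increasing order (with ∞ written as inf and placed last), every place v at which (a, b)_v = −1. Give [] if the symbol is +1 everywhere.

[3, 17, 19, 29]

Mod squares: a ≡ 327845, b ≡ -2001. Check v ∈ {∞, 2, 3, 5, 7, 13, 17, 19, 23, 29}.
v=7: a=7^1·(≡6), b=7^0·(≡1) mod 7; (6|7)=-1, (1|7)=+1; (−1)^{1·0·3}·(-1)^0·(+1)^1 = +1.
v=29: a=29^1·(≡4), b=29^1·(≡3) mod 29; (4|29)=+1, (3|29)=-1; (−1)^{1·1·14}·(+1)^1·(-1)^1 = -1.
v=23: a=23^0·(≡13), b=23^1·(≡14) mod 23; (13|23)=+1, (14|23)=-1; (−1)^{0·1·11}·(+1)^1·(-1)^0 = +1.
v=∞: 327845 > 0 and -2001 < 0  ⇒  (a,b)_∞ = +1.
v=19: a=19^1·(≡13), b=19^0·(≡2) mod 19; (13|19)=-1, (2|19)=-1; (−1)^{1·0·9}·(-1)^0·(-1)^1 = -1.
v=2: v_2(a)=2, v_2(b)=4; units ≡ 5, 7 (mod 8); ε·ε+αω+βω = 0·1+2·0+4·1 ≡ 0  ⇒  (a,b)_2 = +1.
v=17: a=17^1·(≡6), b=17^0·(≡7) mod 17; (6|17)=-1, (7|17)=-1; (−1)^{1·0·8}·(-1)^0·(-1)^1 = -1.
v=5: a=5^1·(≡4), b=5^0·(≡1) mod 5; (4|5)=+1, (1|5)=+1; (−1)^{1·0·2}·(+1)^0·(+1)^1 = +1.
v=13: a=13^-2·(≡5), b=13^0·(≡9) mod 13; (5|13)=-1, (9|13)=+1; (−1)^{-2·0·6}·(-1)^0·(+1)^-2 = +1.
v=3: a=3^0·(≡2), b=3^-1·(≡2) mod 3; (2|3)=-1, (2|3)=-1; (−1)^{0·-1·1}·(-1)^-1·(-1)^0 = -1.
Ram(327845, -2001) = {3, 17, 19, 29}; no ℚ_3-point on the conic.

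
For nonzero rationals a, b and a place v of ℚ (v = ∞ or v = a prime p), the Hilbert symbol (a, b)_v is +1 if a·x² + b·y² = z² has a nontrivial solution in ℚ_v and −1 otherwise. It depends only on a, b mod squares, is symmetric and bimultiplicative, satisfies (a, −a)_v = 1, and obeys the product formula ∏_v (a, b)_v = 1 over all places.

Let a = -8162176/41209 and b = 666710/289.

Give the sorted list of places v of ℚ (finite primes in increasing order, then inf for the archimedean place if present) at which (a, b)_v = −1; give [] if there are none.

[2, 19, 29, 31]

Mod squares: a ≡ -1054, b ≡ 5510. Check v ∈ {∞, 2, 5, 7, 11, 17, 19, 29, 31}.
v=17: a=17^1·(≡3), b=17^-2·(≡4) mod 17; (3|17)=-1, (4|17)=+1; (−1)^{1·-2·8}·(-1)^-2·(+1)^1 = +1.
v=31: a=31^1·(≡8), b=31^0·(≡21) mod 31; (8|31)=+1, (21|31)=-1; (−1)^{1·0·15}·(+1)^0·(-1)^1 = -1.
v=2: v_2(a)=7, v_2(b)=1; units ≡ 1, 3 (mod 8); ε·ε+αω+βω = 0·1+7·1+1·0 ≡ 1  ⇒  (a,b)_2 = -1.
v=∞: -1054 < 0 and 5510 > 0  ⇒  (a,b)_∞ = +1.
v=19: a=19^0·(≡2), b=19^1·(≡4) mod 19; (2|19)=-1, (4|19)=+1; (−1)^{0·1·9}·(-1)^1·(+1)^0 = -1.
v=5: a=5^0·(≡1), b=5^1·(≡3) mod 5; (1|5)=+1, (3|5)=-1; (−1)^{0·1·2}·(+1)^1·(-1)^0 = +1.
v=29: a=29^-2·(≡14), b=29^1·(≡7) mod 29; (14|29)=-1, (7|29)=+1; (−1)^{-2·1·14}·(-1)^1·(+1)^-2 = -1.
v=7: a=7^-2·(≡6), b=7^0·(≡1) mod 7; (6|7)=-1, (1|7)=+1; (−1)^{-2·0·3}·(-1)^0·(+1)^-2 = +1.
v=11: a=11^2·(≡6), b=11^2·(≡7) mod 11; (6|11)=-1, (7|11)=-1; (−1)^{2·2·5}·(-1)^2·(-1)^2 = +1.
(-1054, 5510 / ℚ) ramifies at {2, 19, 29, 31}: a division algebra.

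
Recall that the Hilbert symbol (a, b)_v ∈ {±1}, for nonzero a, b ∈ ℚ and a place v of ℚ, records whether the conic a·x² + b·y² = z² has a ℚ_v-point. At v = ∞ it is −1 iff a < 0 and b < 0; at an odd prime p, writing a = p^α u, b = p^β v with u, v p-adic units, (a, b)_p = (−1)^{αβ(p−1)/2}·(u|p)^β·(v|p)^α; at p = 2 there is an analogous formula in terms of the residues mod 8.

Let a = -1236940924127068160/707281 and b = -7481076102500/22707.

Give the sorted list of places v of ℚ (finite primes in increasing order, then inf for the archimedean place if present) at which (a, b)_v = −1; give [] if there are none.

(a, b) ≡ (-1235, -3003) mod (ℚ^×)²; places V = {2, 3, 5, 7, 11, 13, 19, 29, ∞}.
(a,b)_∞: sgn(-1235)=−, sgn(-3003)=−, so -1.
(a,b)_29: α=-4, u≡21; β=-2, v≡22 (mod 29); (21|29)=-1, (22|29)=+1; sign (−1)^0·-1^-2·+1^-4 = +1.
(a,b)_19: α=3, u≡6; β=2, v≡15 (mod 19); (6|19)=+1, (15|19)=-1; sign (−1)^0·+1^2·-1^3 = -1.
(a,b)_3: α=0, u≡1; β=-3, v≡1 (mod 3); (1|3)=+1, (1|3)=+1; sign (−1)^0·+1^-3·+1^0 = +1.
(a,b)_7: α=2, u≡2; β=3, v≡5 (mod 7); (2|7)=+1, (5|7)=-1; sign (−1)^0·+1^3·-1^2 = +1.
(a,b)_11: α=2, u≡8; β=1, v≡10 (mod 11); (8|11)=-1, (10|11)=-1; sign (−1)^0·-1^1·-1^2 = -1.
(a,b)_5: α=1, u≡3; β=4, v≡3 (mod 5); (3|5)=-1, (3|5)=-1; sign (−1)^0·-1^4·-1^1 = -1.
(a,b)_2: α=14, β=2; u≡5, v≡5 (mod 8); ε(u)ε(v)=0·0, αω(v)=14·1, βω(u)=2·1; sum ≡ 0  ⇒  +1.
(a,b)_13: α=5, u≡3; β=3, v≡4 (mod 13); (3|13)=+1, (4|13)=+1; sign (−1)^0·+1^3·+1^5 = +1.
(-1235, -3003 / ℚ) ramifies at {5, 11, 19, ∞}: a division algebra.

[5, 11, 19, inf]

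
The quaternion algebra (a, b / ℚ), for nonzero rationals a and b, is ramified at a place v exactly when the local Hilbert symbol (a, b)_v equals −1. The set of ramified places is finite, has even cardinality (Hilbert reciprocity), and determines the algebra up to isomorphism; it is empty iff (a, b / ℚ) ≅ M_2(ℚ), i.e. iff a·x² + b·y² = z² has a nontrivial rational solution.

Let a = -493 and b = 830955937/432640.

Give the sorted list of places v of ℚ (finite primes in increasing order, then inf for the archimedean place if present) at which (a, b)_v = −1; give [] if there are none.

[2, 5]

(a, b) ≡ (-493, 27370) mod (ℚ^×)²; places V = {2, 5, 7, 13, 17, 19, 23, 29, ∞}.
(a,b)_29: α=1, u≡12; β=2, v≡16 (mod 29); (12|29)=-1, (16|29)=+1; sign (−1)^0·-1^2·+1^1 = +1.
(a,b)_23: α=0, u≡13; β=1, v≡5 (mod 23); (13|23)=+1, (5|23)=-1; sign (−1)^0·+1^1·-1^0 = +1.
(a,b)_∞: sgn(-493)=−, sgn(27370)=+, so +1.
(a,b)_7: α=0, u≡4; β=1, v≡2 (mod 7); (4|7)=+1, (2|7)=+1; sign (−1)^0·+1^1·+1^0 = +1.
(a,b)_19: α=0, u≡1; β=2, v≡10 (mod 19); (1|19)=+1, (10|19)=-1; sign (−1)^0·+1^2·-1^0 = +1.
(a,b)_2: α=0, β=-9; u≡3, v≡5 (mod 8); ε(u)ε(v)=1·0, αω(v)=0·1, βω(u)=-9·1; sum ≡ 1  ⇒  -1.
(a,b)_17: α=1, u≡5; β=1, v≡5 (mod 17); (5|17)=-1, (5|17)=-1; sign (−1)^0·-1^1·-1^1 = +1.
(a,b)_5: α=0, u≡2; β=-1, v≡4 (mod 5); (2|5)=-1, (4|5)=+1; sign (−1)^0·-1^-1·+1^0 = -1.
(a,b)_13: α=0, u≡1; β=-2, v≡7 (mod 13); (1|13)=+1, (7|13)=-1; sign (−1)^0·+1^-2·-1^0 = +1.
|Ram(-493, 27370)| = 2, even; anisotropic at {2, 5}.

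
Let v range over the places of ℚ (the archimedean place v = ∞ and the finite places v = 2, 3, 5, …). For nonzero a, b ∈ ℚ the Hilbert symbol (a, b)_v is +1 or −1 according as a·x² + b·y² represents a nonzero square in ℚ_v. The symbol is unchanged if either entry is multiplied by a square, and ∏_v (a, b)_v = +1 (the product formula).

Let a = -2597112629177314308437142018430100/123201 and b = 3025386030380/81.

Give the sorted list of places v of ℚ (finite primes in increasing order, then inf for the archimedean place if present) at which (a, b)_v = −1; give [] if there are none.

Mod squares: a ≡ -191429, b ≡ 1429766555. Check v ∈ {∞, 2, 3, 5, 7, 11, 13, 17, 23, 29, 41, 43, 47}.
v=7: a=7^5·(≡2), b=7^1·(≡1) mod 7; (2|7)=+1, (1|7)=+1; (−1)^{5·1·3}·(+1)^1·(+1)^5 = -1.
v=23: a=23^5·(≡9), b=23^2·(≡2) mod 23; (9|23)=+1, (2|23)=+1; (−1)^{5·2·11}·(+1)^2·(+1)^5 = +1.
v=29: a=29^3·(≡12), b=29^1·(≡20) mod 29; (12|29)=-1, (20|29)=+1; (−1)^{3·1·14}·(-1)^1·(+1)^3 = -1.
v=13: a=13^-2·(≡12), b=13^0·(≡4) mod 13; (12|13)=+1, (4|13)=+1; (−1)^{-2·0·6}·(+1)^0·(+1)^-2 = +1.
v=∞: -191429 < 0 and 1429766555 > 0  ⇒  (a,b)_∞ = +1.
v=3: a=3^-6·(≡1), b=3^-4·(≡2) mod 3; (1|3)=+1, (2|3)=-1; (−1)^{-6·-4·1}·(+1)^-4·(-1)^-6 = +1.
v=41: a=41^3·(≡39), b=41^1·(≡37) mod 41; (39|41)=+1, (37|41)=+1; (−1)^{3·1·20}·(+1)^1·(+1)^3 = +1.
v=47: a=47^2·(≡14), b=47^1·(≡7) mod 47; (14|47)=+1, (7|47)=+1; (−1)^{2·1·23}·(+1)^1·(+1)^2 = +1.
v=5: a=5^2·(≡1), b=5^1·(≡1) mod 5; (1|5)=+1, (1|5)=+1; (−1)^{2·1·2}·(+1)^1·(+1)^2 = +1.
v=2: v_2(a)=2, v_2(b)=2; units ≡ 3, 3 (mod 8); ε·ε+αω+βω = 1·1+2·1+2·1 ≡ 1  ⇒  (a,b)_2 = -1.
v=43: a=43^2·(≡34), b=43^1·(≡18) mod 43; (34|43)=-1, (18|43)=-1; (−1)^{2·1·21}·(-1)^1·(-1)^2 = -1.
v=11: a=11^2·(≡5), b=11^0·(≡8) mod 11; (5|11)=+1, (8|11)=-1; (−1)^{2·0·5}·(+1)^0·(-1)^2 = +1.
v=17: a=17^2·(≡13), b=17^1·(≡13) mod 17; (13|17)=+1, (13|17)=+1; (−1)^{2·1·8}·(+1)^1·(+1)^2 = +1.
Ram(-191429, 1429766555) = {2, 7, 29, 43}; no ℚ_2-point on the conic.

[2, 7, 29, 43]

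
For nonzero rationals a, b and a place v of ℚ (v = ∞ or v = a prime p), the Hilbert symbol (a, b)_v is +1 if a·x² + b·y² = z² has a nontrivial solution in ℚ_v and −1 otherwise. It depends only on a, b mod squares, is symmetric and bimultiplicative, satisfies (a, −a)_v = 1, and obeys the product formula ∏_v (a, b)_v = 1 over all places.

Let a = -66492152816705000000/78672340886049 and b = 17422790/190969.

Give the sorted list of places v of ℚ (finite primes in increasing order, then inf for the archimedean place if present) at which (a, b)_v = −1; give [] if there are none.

Mod squares: a ≡ -6545, b ≡ 1190. Check v ∈ {∞, 2, 3, 5, 7, 11, 17, 19, 23}.
v=17: a=17^3·(≡10), b=17^1·(≡1) mod 17; (10|17)=-1, (1|17)=+1; (−1)^{3·1·8}·(-1)^1·(+1)^3 = -1.
v=∞: -6545 < 0 and 1190 > 0  ⇒  (a,b)_∞ = +1.
v=5: a=5^7·(≡4), b=5^1·(≡2) mod 5; (4|5)=+1, (2|5)=-1; (−1)^{7·1·2}·(+1)^1·(-1)^7 = -1.
v=7: a=7^5·(≡3), b=7^1·(≡4) mod 7; (3|7)=-1, (4|7)=+1; (−1)^{5·1·3}·(-1)^1·(+1)^5 = +1.
v=11: a=11^5·(≡10), b=11^4·(≡10) mod 11; (10|11)=-1, (10|11)=-1; (−1)^{5·4·5}·(-1)^4·(-1)^5 = -1.
v=2: v_2(a)=6, v_2(b)=1; units ≡ 7, 3 (mod 8); ε·ε+αω+βω = 1·1+6·1+1·0 ≡ 1  ⇒  (a,b)_2 = -1.
v=23: a=23^-6·(≡14), b=23^-2·(≡21) mod 23; (14|23)=-1, (21|23)=-1; (−1)^{-6·-2·11}·(-1)^-2·(-1)^-6 = +1.
v=3: a=3^-12·(≡1), b=3^0·(≡2) mod 3; (1|3)=+1, (2|3)=-1; (−1)^{-12·0·1}·(+1)^0·(-1)^-12 = +1.
v=19: a=19^0·(≡14), b=19^-2·(≡13) mod 19; (14|19)=-1, (13|19)=-1; (−1)^{0·-2·9}·(-1)^-2·(-1)^0 = +1.
Ram(-6545, 1190) = {2, 5, 11, 17}; no ℚ_2-point on the conic.

[2, 5, 11, 17]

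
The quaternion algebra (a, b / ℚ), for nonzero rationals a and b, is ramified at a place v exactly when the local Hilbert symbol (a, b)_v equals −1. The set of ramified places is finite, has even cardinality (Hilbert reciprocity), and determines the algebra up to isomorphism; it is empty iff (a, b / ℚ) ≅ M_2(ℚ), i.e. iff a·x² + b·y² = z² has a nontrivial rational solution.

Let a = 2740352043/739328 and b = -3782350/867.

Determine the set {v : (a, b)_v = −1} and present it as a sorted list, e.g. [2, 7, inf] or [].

[2, 3]

Mod squares: a ≡ 19734, b ≡ -858. Check v ∈ {∞, 2, 3, 5, 11, 13, 17, 19, 23, 31}.
v=11: a=11^1·(≡4), b=11^1·(≡6) mod 11; (4|11)=+1, (6|11)=-1; (−1)^{1·1·5}·(+1)^1·(-1)^1 = +1.
v=19: a=19^-2·(≡10), b=19^0·(≡11) mod 19; (10|19)=-1, (11|19)=+1; (−1)^{-2·0·9}·(-1)^0·(+1)^-2 = +1.
v=2: v_2(a)=-11, v_2(b)=1; units ≡ 3, 3 (mod 8); ε·ε+αω+βω = 1·1+-11·1+1·1 ≡ 1  ⇒  (a,b)_2 = -1.
v=13: a=13^1·(≡10), b=13^1·(≡9) mod 13; (10|13)=+1, (9|13)=+1; (−1)^{1·1·6}·(+1)^1·(+1)^1 = +1.
v=5: a=5^0·(≡1), b=5^2·(≡3) mod 5; (1|5)=+1, (3|5)=-1; (−1)^{0·2·2}·(+1)^2·(-1)^0 = +1.
v=∞: 19734 > 0 and -858 < 0  ⇒  (a,b)_∞ = +1.
v=31: a=31^2·(≡10), b=31^0·(≡9) mod 31; (10|31)=+1, (9|31)=+1; (−1)^{2·0·15}·(+1)^0·(+1)^2 = +1.
v=3: a=3^1·(≡2), b=3^-1·(≡2) mod 3; (2|3)=-1, (2|3)=-1; (−1)^{1·-1·1}·(-1)^-1·(-1)^1 = -1.
v=23: a=23^1·(≡21), b=23^2·(≡16) mod 23; (21|23)=-1, (16|23)=+1; (−1)^{1·2·11}·(-1)^2·(+1)^1 = +1.
v=17: a=17^2·(≡11), b=17^-2·(≡16) mod 17; (11|17)=-1, (16|17)=+1; (−1)^{2·-2·8}·(-1)^-2·(+1)^2 = +1.
(19734, -858 / ℚ) ramifies at {2, 3}: a division algebra.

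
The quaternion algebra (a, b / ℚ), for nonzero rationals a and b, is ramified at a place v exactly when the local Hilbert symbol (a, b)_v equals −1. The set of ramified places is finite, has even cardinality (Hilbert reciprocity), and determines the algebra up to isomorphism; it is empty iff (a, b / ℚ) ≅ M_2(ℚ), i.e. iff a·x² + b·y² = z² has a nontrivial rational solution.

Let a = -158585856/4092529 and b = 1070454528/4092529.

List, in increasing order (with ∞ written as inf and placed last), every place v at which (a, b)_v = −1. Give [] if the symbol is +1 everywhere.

[2, 3]

(a, b) ≡ (-429, 143) mod (ℚ^×)²; places V = {2, 3, 7, 11, 13, 17, 19, ∞}.
(a,b)_17: α=-4, u≡15; β=-4, v≡5 (mod 17); (15|17)=+1, (5|17)=-1; sign (−1)^0·+1^-4·-1^-4 = +1.
(a,b)_7: α=-2, u≡3; β=-2, v≡6 (mod 7); (3|7)=-1, (6|7)=-1; sign (−1)^0·-1^-2·-1^-2 = +1.
(a,b)_∞: sgn(-429)=−, sgn(143)=+, so +1.
(a,b)_19: α=2, u≡12; β=2, v≡14 (mod 19); (12|19)=-1, (14|19)=-1; sign (−1)^0·-1^2·-1^2 = +1.
(a,b)_11: α=1, u≡1; β=1, v≡7 (mod 11); (1|11)=+1, (7|11)=-1; sign (−1)^1·+1^1·-1^1 = +1.
(a,b)_2: α=10, β=8; u≡3, v≡7 (mod 8); ε(u)ε(v)=1·1, αω(v)=10·0, βω(u)=8·1; sum ≡ 1  ⇒  -1.
(a,b)_13: α=1, u≡11; β=1, v≡7 (mod 13); (11|13)=-1, (7|13)=-1; sign (−1)^0·-1^1·-1^1 = +1.
(a,b)_3: α=1, u≡1; β=4, v≡2 (mod 3); (1|3)=+1, (2|3)=-1; sign (−1)^0·+1^4·-1^1 = -1.
(-429, 143 / ℚ) ramifies at {2, 3}: a division algebra.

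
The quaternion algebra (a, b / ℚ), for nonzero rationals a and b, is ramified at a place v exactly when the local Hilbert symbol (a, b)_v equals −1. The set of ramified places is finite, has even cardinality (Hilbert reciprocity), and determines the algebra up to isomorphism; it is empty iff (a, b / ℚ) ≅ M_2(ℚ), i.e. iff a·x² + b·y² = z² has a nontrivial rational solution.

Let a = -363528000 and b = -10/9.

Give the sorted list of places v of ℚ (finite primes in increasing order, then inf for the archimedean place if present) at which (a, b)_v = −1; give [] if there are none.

Mod squares: a ≡ -2805, b ≡ -10. Check v ∈ {∞, 2, 3, 5, 11, 17}.
v=17: a=17^1·(≡11), b=17^0·(≡14) mod 17; (11|17)=-1, (14|17)=-1; (−1)^{1·0·8}·(-1)^0·(-1)^1 = -1.
v=2: v_2(a)=6, v_2(b)=1; units ≡ 3, 3 (mod 8); ε·ε+αω+βω = 1·1+6·1+1·1 ≡ 0  ⇒  (a,b)_2 = +1.
v=3: a=3^5·(≡1), b=3^-2·(≡2) mod 3; (1|3)=+1, (2|3)=-1; (−1)^{5·-2·1}·(+1)^-2·(-1)^5 = -1.
v=∞: -2805 < 0 and -10 < 0  ⇒  (a,b)_∞ = -1.
v=11: a=11^1·(≡4), b=11^0·(≡5) mod 11; (4|11)=+1, (5|11)=+1; (−1)^{1·0·5}·(+1)^0·(+1)^1 = +1.
v=5: a=5^3·(≡1), b=5^1·(≡2) mod 5; (1|5)=+1, (2|5)=-1; (−1)^{3·1·2}·(+1)^1·(-1)^3 = -1.
|Ram(-2805, -10)| = 4, even; anisotropic at {3, 5, 17, ∞}.

[3, 5, 17, inf]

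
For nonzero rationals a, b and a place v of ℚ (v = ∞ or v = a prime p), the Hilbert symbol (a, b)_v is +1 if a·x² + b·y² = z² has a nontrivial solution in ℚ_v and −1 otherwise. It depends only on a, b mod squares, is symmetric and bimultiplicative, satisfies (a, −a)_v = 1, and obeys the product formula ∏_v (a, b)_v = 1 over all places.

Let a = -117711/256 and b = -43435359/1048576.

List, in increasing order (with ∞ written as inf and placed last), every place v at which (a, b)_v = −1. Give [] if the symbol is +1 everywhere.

[29, inf]

Mod squares: a ≡ -13079, b ≡ -319. Check v ∈ {∞, 2, 3, 11, 29, 41}.
v=3: a=3^2·(≡1), b=3^4·(≡2) mod 3; (1|3)=+1, (2|3)=-1; (−1)^{2·4·1}·(+1)^4·(-1)^2 = +1.
v=11: a=11^1·(≡8), b=11^1·(≡1) mod 11; (8|11)=-1, (1|11)=+1; (−1)^{1·1·5}·(-1)^1·(+1)^1 = +1.
v=∞: -13079 < 0 and -319 < 0  ⇒  (a,b)_∞ = -1.
v=29: a=29^1·(≡23), b=29^1·(≡11) mod 29; (23|29)=+1, (11|29)=-1; (−1)^{1·1·14}·(+1)^1·(-1)^1 = -1.
v=2: v_2(a)=-8, v_2(b)=-20; units ≡ 1, 1 (mod 8); ε·ε+αω+βω = 0·0+-8·0+-20·0 ≡ 0  ⇒  (a,b)_2 = +1.
v=41: a=41^1·(≡4), b=41^2·(≡32) mod 41; (4|41)=+1, (32|41)=+1; (−1)^{1·2·20}·(+1)^2·(+1)^1 = +1.
Ram(-13079, -319) = {29, ∞}; no ℚ_29-point on the conic.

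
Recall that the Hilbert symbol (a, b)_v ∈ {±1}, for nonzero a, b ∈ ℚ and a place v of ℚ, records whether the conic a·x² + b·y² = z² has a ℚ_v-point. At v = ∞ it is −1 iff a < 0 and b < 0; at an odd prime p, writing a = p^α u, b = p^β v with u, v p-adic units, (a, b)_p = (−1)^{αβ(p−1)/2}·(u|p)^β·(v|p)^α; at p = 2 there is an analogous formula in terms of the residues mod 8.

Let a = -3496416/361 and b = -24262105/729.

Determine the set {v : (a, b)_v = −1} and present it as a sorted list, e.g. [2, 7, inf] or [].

[3, 7, 43, inf]

Mod squares: a ≡ -1806, b ≡ -10105. Check v ∈ {∞, 2, 3, 5, 7, 11, 19, 43, 47}.
v=47: a=47^0·(≡12), b=47^1·(≡19) mod 47; (12|47)=+1, (19|47)=-1; (−1)^{0·1·23}·(+1)^1·(-1)^0 = +1.
v=5: a=5^0·(≡4), b=5^1·(≡1) mod 5; (4|5)=+1, (1|5)=+1; (−1)^{0·1·2}·(+1)^1·(+1)^0 = +1.
v=7: a=7^1·(≡1), b=7^4·(≡3) mod 7; (1|7)=+1, (3|7)=-1; (−1)^{1·4·3}·(+1)^4·(-1)^1 = -1.
v=11: a=11^2·(≡5), b=11^0·(≡4) mod 11; (5|11)=+1, (4|11)=+1; (−1)^{2·0·5}·(+1)^0·(+1)^2 = +1.
v=∞: -1806 < 0 and -10105 < 0  ⇒  (a,b)_∞ = -1.
v=43: a=43^1·(≡38), b=43^1·(≡16) mod 43; (38|43)=+1, (16|43)=+1; (−1)^{1·1·21}·(+1)^1·(+1)^1 = -1.
v=3: a=3^1·(≡1), b=3^-6·(≡2) mod 3; (1|3)=+1, (2|3)=-1; (−1)^{1·-6·1}·(+1)^-6·(-1)^1 = -1.
v=2: v_2(a)=5, v_2(b)=0; units ≡ 1, 7 (mod 8); ε·ε+αω+βω = 0·1+5·0+0·0 ≡ 0  ⇒  (a,b)_2 = +1.
v=19: a=19^-2·(≡2), b=19^0·(≡3) mod 19; (2|19)=-1, (3|19)=-1; (−1)^{-2·0·9}·(-1)^0·(-1)^-2 = +1.
|Ram(-1806, -10105)| = 4, even; anisotropic at {3, 7, 43, ∞}.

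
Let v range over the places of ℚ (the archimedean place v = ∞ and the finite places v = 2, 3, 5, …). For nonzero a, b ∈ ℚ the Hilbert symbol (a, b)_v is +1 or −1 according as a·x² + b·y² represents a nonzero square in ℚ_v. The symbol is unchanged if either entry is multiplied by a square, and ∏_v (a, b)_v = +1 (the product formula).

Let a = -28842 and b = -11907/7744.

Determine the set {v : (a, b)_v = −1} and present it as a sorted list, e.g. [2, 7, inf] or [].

Mod squares: a ≡ -28842, b ≡ -3. Check v ∈ {∞, 2, 3, 7, 11, 19, 23}.
v=2: v_2(a)=1, v_2(b)=-6; units ≡ 3, 5 (mod 8); ε·ε+αω+βω = 1·0+1·1+-6·1 ≡ 1  ⇒  (a,b)_2 = -1.
v=3: a=3^1·(≡1), b=3^5·(≡2) mod 3; (1|3)=+1, (2|3)=-1; (−1)^{1·5·1}·(+1)^5·(-1)^1 = +1.
v=19: a=19^1·(≡2), b=19^0·(≡4) mod 19; (2|19)=-1, (4|19)=+1; (−1)^{1·0·9}·(-1)^0·(+1)^1 = +1.
v=11: a=11^1·(≡7), b=11^-2·(≡8) mod 11; (7|11)=-1, (8|11)=-1; (−1)^{1·-2·5}·(-1)^-2·(-1)^1 = -1.
v=23: a=23^1·(≡11), b=23^0·(≡22) mod 23; (11|23)=-1, (22|23)=-1; (−1)^{1·0·11}·(-1)^0·(-1)^1 = -1.
v=7: a=7^0·(≡5), b=7^2·(≡1) mod 7; (5|7)=-1, (1|7)=+1; (−1)^{0·2·3}·(-1)^2·(+1)^0 = +1.
v=∞: -28842 < 0 and -3 < 0  ⇒  (a,b)_∞ = -1.
|Ram(-28842, -3)| = 4, even; anisotropic at {2, 11, 23, ∞}.

[2, 11, 23, inf]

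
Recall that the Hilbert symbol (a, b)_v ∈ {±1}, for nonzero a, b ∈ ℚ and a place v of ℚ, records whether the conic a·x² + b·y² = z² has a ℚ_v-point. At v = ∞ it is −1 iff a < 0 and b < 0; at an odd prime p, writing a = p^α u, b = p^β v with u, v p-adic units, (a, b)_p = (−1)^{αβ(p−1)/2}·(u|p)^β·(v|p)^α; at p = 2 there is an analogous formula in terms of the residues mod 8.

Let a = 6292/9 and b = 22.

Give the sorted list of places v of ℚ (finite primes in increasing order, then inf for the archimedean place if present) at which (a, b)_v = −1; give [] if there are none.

(a, b) ≡ (13, 22) mod (ℚ^×)²; places V = {2, 3, 11, 13, ∞}.
(a,b)_2: α=2, β=1; u≡5, v≡3 (mod 8); ε(u)ε(v)=0·1, αω(v)=2·1, βω(u)=1·1; sum ≡ 1  ⇒  -1.
(a,b)_11: α=2, u≡7; β=1, v≡2 (mod 11); (7|11)=-1, (2|11)=-1; sign (−1)^0·-1^1·-1^2 = -1.
(a,b)_13: α=1, u≡9; β=0, v≡9 (mod 13); (9|13)=+1, (9|13)=+1; sign (−1)^0·+1^0·+1^1 = +1.
(a,b)_3: α=-2, u≡1; β=0, v≡1 (mod 3); (1|3)=+1, (1|3)=+1; sign (−1)^0·+1^0·+1^-2 = +1.
(a,b)_∞: sgn(13)=+, sgn(22)=+, so +1.
(13, 22 / ℚ) ramifies at {2, 11}: a division algebra.

[2, 11]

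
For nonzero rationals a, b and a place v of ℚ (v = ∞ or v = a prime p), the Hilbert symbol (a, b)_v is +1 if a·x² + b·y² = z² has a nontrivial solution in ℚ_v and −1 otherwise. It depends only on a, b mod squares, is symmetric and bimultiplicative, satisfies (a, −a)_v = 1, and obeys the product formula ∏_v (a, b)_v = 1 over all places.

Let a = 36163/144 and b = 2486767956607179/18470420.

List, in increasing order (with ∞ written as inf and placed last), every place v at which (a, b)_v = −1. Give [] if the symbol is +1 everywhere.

(a, b) ≡ (43, 45987855) mod (ℚ^×)²; places V = {2, 3, 5, 7, 29, 31, 37, 41, 43, 47, ∞}.
(a,b)_43: α=1, u≡36; β=1, v≡12 (mod 43); (36|43)=+1, (12|43)=-1; sign (−1)^1·+1^1·-1^1 = +1.
(a,b)_31: α=0, u≡21; β=-4, v≡12 (mod 31); (21|31)=-1, (12|31)=-1; sign (−1)^0·-1^-4·-1^0 = +1.
(a,b)_∞: sgn(43)=+, sgn(45987855)=+, so +1.
(a,b)_41: α=0, u≡2; β=1, v≡40 (mod 41); (2|41)=+1, (40|41)=+1; sign (−1)^0·+1^1·+1^0 = +1.
(a,b)_5: α=0, u≡2; β=-1, v≡1 (mod 5); (2|5)=-1, (1|5)=+1; sign (−1)^0·-1^-1·+1^0 = -1.
(a,b)_3: α=-2, u≡1; β=9, v≡2 (mod 3); (1|3)=+1, (2|3)=-1; sign (−1)^0·+1^9·-1^-2 = +1.
(a,b)_2: α=-4, β=-2; u≡3, v≡7 (mod 8); ε(u)ε(v)=1·1, αω(v)=-4·0, βω(u)=-2·1; sum ≡ 1  ⇒  -1.
(a,b)_29: α=2, u≡15; β=2, v≡26 (mod 29); (15|29)=-1, (26|29)=-1; sign (−1)^0·-1^2·-1^2 = +1.
(a,b)_47: α=0, u≡38; β=1, v≡43 (mod 47); (38|47)=-1, (43|47)=-1; sign (−1)^0·-1^1·-1^0 = -1.
(a,b)_37: α=0, u≡15; β=1, v≡34 (mod 37); (15|37)=-1, (34|37)=+1; sign (−1)^0·-1^1·+1^0 = -1.
(a,b)_7: α=0, u≡2; β=2, v≡1 (mod 7); (2|7)=+1, (1|7)=+1; sign (−1)^0·+1^2·+1^0 = +1.
Ram(43, 45987855) = {2, 5, 37, 47}; no ℚ_2-point on the conic.

[2, 5, 37, 47]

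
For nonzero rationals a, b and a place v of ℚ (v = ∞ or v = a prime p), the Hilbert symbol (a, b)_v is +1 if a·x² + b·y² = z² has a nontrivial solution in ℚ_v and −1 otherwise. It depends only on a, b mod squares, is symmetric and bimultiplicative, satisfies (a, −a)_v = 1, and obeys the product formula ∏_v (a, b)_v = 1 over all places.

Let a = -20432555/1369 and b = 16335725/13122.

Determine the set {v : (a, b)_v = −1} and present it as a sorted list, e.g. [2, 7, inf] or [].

[2, 5, 13, 17]

(a, b) ≡ (-12155, 4522) mod (ℚ^×)²; places V = {2, 3, 5, 7, 11, 13, 17, 19, 37, 41, ∞}.
(a,b)_∞: sgn(-12155)=−, sgn(4522)=+, so +1.
(a,b)_17: α=1, u≡4; β=3, v≡12 (mod 17); (4|17)=+1, (12|17)=-1; sign (−1)^0·+1^3·-1^1 = -1.
(a,b)_41: α=2, u≡27; β=0, v≡27 (mod 41); (27|41)=-1, (27|41)=-1; sign (−1)^0·-1^0·-1^2 = +1.
(a,b)_7: α=0, u≡1; β=1, v≡2 (mod 7); (1|7)=+1, (2|7)=+1; sign (−1)^0·+1^1·+1^0 = +1.
(a,b)_3: α=0, u≡1; β=-8, v≡1 (mod 3); (1|3)=+1, (1|3)=+1; sign (−1)^0·+1^-8·+1^0 = +1.
(a,b)_11: α=1, u≡2; β=0, v≡1 (mod 11); (2|11)=-1, (1|11)=+1; sign (−1)^0·-1^0·+1^1 = +1.
(a,b)_5: α=1, u≡1; β=2, v≡2 (mod 5); (1|5)=+1, (2|5)=-1; sign (−1)^0·+1^2·-1^1 = -1.
(a,b)_2: α=0, β=-1; u≡5, v≡5 (mod 8); ε(u)ε(v)=0·0, αω(v)=0·1, βω(u)=-1·1; sum ≡ 1  ⇒  -1.
(a,b)_19: α=0, u≡7; β=1, v≡10 (mod 19); (7|19)=+1, (10|19)=-1; sign (−1)^0·+1^1·-1^0 = +1.
(a,b)_37: α=-2, u≡29; β=0, v≡14 (mod 37); (29|37)=-1, (14|37)=-1; sign (−1)^0·-1^0·-1^-2 = +1.
(a,b)_13: α=1, u≡1; β=0, v≡11 (mod 13); (1|13)=+1, (11|13)=-1; sign (−1)^0·+1^0·-1^1 = -1.
Ram(-12155, 4522) = {2, 5, 13, 17}; no ℚ_2-point on the conic.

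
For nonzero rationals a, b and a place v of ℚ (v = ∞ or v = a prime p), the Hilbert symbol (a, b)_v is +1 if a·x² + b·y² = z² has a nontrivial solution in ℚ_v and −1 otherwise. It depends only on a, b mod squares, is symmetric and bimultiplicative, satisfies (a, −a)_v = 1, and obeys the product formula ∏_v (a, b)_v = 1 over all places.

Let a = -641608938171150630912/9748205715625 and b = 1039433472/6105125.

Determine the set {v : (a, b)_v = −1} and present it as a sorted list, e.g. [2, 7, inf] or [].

Mod squares: a ≡ -1130415, b ≡ 5115. Check v ∈ {∞, 2, 3, 5, 7, 11, 13, 17, 31}.
v=2: v_2(a)=24, v_2(b)=8; units ≡ 1, 3 (mod 8); ε·ε+αω+βω = 0·1+24·1+8·0 ≡ 0  ⇒  (a,b)_2 = +1.
v=13: a=13^-3·(≡5), b=13^-2·(≡7) mod 13; (5|13)=-1, (7|13)=-1; (−1)^{-3·-2·6}·(-1)^-2·(-1)^-3 = -1.
v=5: a=5^-5·(≡2), b=5^-3·(≡2) mod 5; (2|5)=-1, (2|5)=-1; (−1)^{-5·-3·2}·(-1)^-3·(-1)^-5 = +1.
v=3: a=3^9·(≡1), b=3^5·(≡1) mod 3; (1|3)=+1, (1|3)=+1; (−1)^{9·5·1}·(+1)^5·(+1)^9 = -1.
v=31: a=31^3·(≡22), b=31^1·(≡1) mod 31; (22|31)=-1, (1|31)=+1; (−1)^{3·1·15}·(-1)^1·(+1)^3 = +1.
v=7: a=7^2·(≡1), b=7^2·(≡6) mod 7; (1|7)=+1, (6|7)=-1; (−1)^{2·2·3}·(+1)^2·(-1)^2 = +1.
v=11: a=11^3·(≡10), b=11^1·(≡9) mod 11; (10|11)=-1, (9|11)=+1; (−1)^{3·1·5}·(-1)^1·(+1)^3 = +1.
v=∞: -1130415 < 0 and 5115 > 0  ⇒  (a,b)_∞ = +1.
v=17: a=17^-5·(≡9), b=17^-2·(≡13) mod 17; (9|17)=+1, (13|17)=+1; (−1)^{-5·-2·8}·(+1)^-2·(+1)^-5 = +1.
|Ram(-1130415, 5115)| = 2, even; anisotropic at {3, 13}.

[3, 13]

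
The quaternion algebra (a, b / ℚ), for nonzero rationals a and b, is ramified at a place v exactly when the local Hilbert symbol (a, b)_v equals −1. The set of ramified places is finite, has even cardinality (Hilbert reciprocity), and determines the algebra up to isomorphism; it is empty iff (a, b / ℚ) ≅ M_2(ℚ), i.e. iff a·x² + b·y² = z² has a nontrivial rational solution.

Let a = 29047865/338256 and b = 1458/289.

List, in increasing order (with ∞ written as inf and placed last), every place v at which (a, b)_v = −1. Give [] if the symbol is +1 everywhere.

(a, b) ≡ (19285, 2) mod (ℚ^×)²; places V = {2, 3, 5, 7, 11, 17, 19, 29, ∞}.
(a,b)_11: α=2, u≡2; β=0, v≡2 (mod 11); (2|11)=-1, (2|11)=-1; sign (−1)^0·-1^0·-1^2 = +1.
(a,b)_17: α=0, u≡12; β=-2, v≡13 (mod 17); (12|17)=-1, (13|17)=+1; sign (−1)^0·-1^-2·+1^0 = +1.
(a,b)_∞: sgn(19285)=+, sgn(2)=+, so +1.
(a,b)_3: α=-6, u≡1; β=6, v≡2 (mod 3); (1|3)=+1, (2|3)=-1; sign (−1)^0·+1^6·-1^-6 = +1.
(a,b)_5: α=1, u≡3; β=0, v≡2 (mod 5); (3|5)=-1, (2|5)=-1; sign (−1)^0·-1^0·-1^1 = -1.
(a,b)_7: α=1, u≡2; β=0, v≡1 (mod 7); (2|7)=+1, (1|7)=+1; sign (−1)^0·+1^0·+1^1 = +1.
(a,b)_2: α=-4, β=1; u≡5, v≡1 (mod 8); ε(u)ε(v)=0·0, αω(v)=-4·0, βω(u)=1·1; sum ≡ 1  ⇒  -1.
(a,b)_29: α=-1, u≡17; β=0, v≡21 (mod 29); (17|29)=-1, (21|29)=-1; sign (−1)^0·-1^0·-1^-1 = -1.
(a,b)_19: α=3, u≡2; β=0, v≡13 (mod 19); (2|19)=-1, (13|19)=-1; sign (−1)^0·-1^0·-1^3 = -1.
(19285, 2 / ℚ) ramifies at {2, 5, 19, 29}: a division algebra.

[2, 5, 19, 29]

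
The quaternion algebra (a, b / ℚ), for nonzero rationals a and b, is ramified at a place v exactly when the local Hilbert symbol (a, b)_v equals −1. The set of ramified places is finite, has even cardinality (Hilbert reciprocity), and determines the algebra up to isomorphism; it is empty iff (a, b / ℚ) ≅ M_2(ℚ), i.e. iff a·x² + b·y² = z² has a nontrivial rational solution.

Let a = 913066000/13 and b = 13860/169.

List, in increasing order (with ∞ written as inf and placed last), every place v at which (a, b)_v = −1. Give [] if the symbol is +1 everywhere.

[5, 13]

(a, b) ≡ (5005, 385) mod (ℚ^×)²; places V = {2, 3, 5, 7, 11, 13, ∞}.
(a,b)_13: α=-1, u≡2; β=-2, v≡2 (mod 13); (2|13)=-1, (2|13)=-1; sign (−1)^0·-1^-2·-1^-1 = -1.
(a,b)_2: α=4, β=2; u≡5, v≡1 (mod 8); ε(u)ε(v)=0·0, αω(v)=4·0, βω(u)=2·1; sum ≡ 0  ⇒  +1.
(a,b)_3: α=0, u≡1; β=2, v≡1 (mod 3); (1|3)=+1, (1|3)=+1; sign (−1)^0·+1^2·+1^0 = +1.
(a,b)_5: α=3, u≡1; β=1, v≡3 (mod 5); (1|5)=+1, (3|5)=-1; sign (−1)^0·+1^1·-1^3 = -1.
(a,b)_∞: sgn(5005)=+, sgn(385)=+, so +1.
(a,b)_11: α=3, u≡9; β=1, v≡7 (mod 11); (9|11)=+1, (7|11)=-1; sign (−1)^1·+1^1·-1^3 = +1.
(a,b)_7: α=3, u≡2; β=1, v≡6 (mod 7); (2|7)=+1, (6|7)=-1; sign (−1)^1·+1^1·-1^3 = +1.
Ram(5005, 385) = {5, 13}; no ℚ_5-point on the conic.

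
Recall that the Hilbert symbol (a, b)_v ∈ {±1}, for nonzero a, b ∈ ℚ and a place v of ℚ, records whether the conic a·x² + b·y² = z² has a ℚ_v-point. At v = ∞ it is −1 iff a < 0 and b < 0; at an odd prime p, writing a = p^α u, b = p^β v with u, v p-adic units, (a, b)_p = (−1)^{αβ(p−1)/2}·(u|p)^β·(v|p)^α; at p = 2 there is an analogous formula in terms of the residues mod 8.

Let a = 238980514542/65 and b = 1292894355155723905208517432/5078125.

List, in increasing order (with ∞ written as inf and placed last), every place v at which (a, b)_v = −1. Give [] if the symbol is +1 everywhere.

Mod squares: a ≡ 6469693230, b ≡ 6006. Check v ∈ {∞, 2, 3, 5, 7, 11, 13, 17, 19, 23, 29}.
v=19: a=19^1·(≡17), b=19^2·(≡18) mod 19; (17|19)=+1, (18|19)=-1; (−1)^{1·2·9}·(+1)^2·(-1)^1 = -1.
v=29: a=29^1·(≡21), b=29^2·(≡27) mod 29; (21|29)=-1, (27|29)=-1; (−1)^{1·2·14}·(-1)^2·(-1)^1 = -1.
v=13: a=13^-1·(≡11), b=13^-1·(≡6) mod 13; (11|13)=-1, (6|13)=-1; (−1)^{-1·-1·6}·(-1)^-1·(-1)^-1 = +1.
v=23: a=23^1·(≡19), b=23^2·(≡18) mod 23; (19|23)=-1, (18|23)=+1; (−1)^{1·2·11}·(-1)^2·(+1)^1 = +1.
v=5: a=5^-1·(≡4), b=5^-8·(≡4) mod 5; (4|5)=+1, (4|5)=+1; (−1)^{-1·-8·2}·(+1)^-8·(+1)^-1 = +1.
v=3: a=3^1·(≡1), b=3^3·(≡1) mod 3; (1|3)=+1, (1|3)=+1; (−1)^{1·3·1}·(+1)^3·(+1)^1 = -1.
v=∞: 6469693230 > 0 and 6006 > 0  ⇒  (a,b)_∞ = +1.
v=2: v_2(a)=1, v_2(b)=3; units ≡ 7, 3 (mod 8); ε·ε+αω+βω = 1·1+1·1+3·0 ≡ 0  ⇒  (a,b)_2 = +1.
v=7: a=7^5·(≡3), b=7^13·(≡1) mod 7; (3|7)=-1, (1|7)=+1; (−1)^{5·13·3}·(-1)^13·(+1)^5 = +1.
v=17: a=17^1·(≡2), b=17^2·(≡14) mod 17; (2|17)=+1, (14|17)=-1; (−1)^{1·2·8}·(+1)^2·(-1)^1 = -1.
v=11: a=11^1·(≡3), b=11^3·(≡8) mod 11; (3|11)=+1, (8|11)=-1; (−1)^{1·3·5}·(+1)^3·(-1)^1 = +1.
Ram(6469693230, 6006) = {3, 17, 19, 29}; no ℚ_3-point on the conic.

[3, 17, 19, 29]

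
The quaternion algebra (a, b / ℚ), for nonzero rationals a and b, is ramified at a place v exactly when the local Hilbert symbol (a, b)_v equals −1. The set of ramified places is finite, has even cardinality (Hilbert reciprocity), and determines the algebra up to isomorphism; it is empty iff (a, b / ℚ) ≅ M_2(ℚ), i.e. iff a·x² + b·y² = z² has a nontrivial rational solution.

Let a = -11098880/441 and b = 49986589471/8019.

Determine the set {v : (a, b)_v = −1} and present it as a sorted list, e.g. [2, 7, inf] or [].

Mod squares: a ≡ -43355, b ≡ 95381. Check v ∈ {∞, 2, 3, 5, 7, 11, 13, 23, 29}.
v=3: a=3^-2·(≡1), b=3^-6·(≡2) mod 3; (1|3)=+1, (2|3)=-1; (−1)^{-2·-6·1}·(+1)^-6·(-1)^-2 = +1.
v=5: a=5^1·(≡4), b=5^0·(≡4) mod 5; (4|5)=+1, (4|5)=+1; (−1)^{1·0·2}·(+1)^0·(+1)^1 = +1.
v=29: a=29^1·(≡23), b=29^1·(≡10) mod 29; (23|29)=+1, (10|29)=-1; (−1)^{1·1·14}·(+1)^1·(-1)^1 = -1.
v=11: a=11^0·(≡10), b=11^-1·(≡9) mod 11; (10|11)=-1, (9|11)=+1; (−1)^{0·-1·5}·(-1)^-1·(+1)^0 = -1.
v=13: a=13^1·(≡11), b=13^1·(≡7) mod 13; (11|13)=-1, (7|13)=-1; (−1)^{1·1·6}·(-1)^1·(-1)^1 = +1.
v=2: v_2(a)=8, v_2(b)=0; units ≡ 5, 5 (mod 8); ε·ε+αω+βω = 0·0+8·1+0·1 ≡ 0  ⇒  (a,b)_2 = +1.
v=7: a=7^-2·(≡6), b=7^8·(≡3) mod 7; (6|7)=-1, (3|7)=-1; (−1)^{-2·8·3}·(-1)^8·(-1)^-2 = +1.
v=23: a=23^1·(≡18), b=23^1·(≡21) mod 23; (18|23)=+1, (21|23)=-1; (−1)^{1·1·11}·(+1)^1·(-1)^1 = +1.
v=∞: -43355 < 0 and 95381 > 0  ⇒  (a,b)_∞ = +1.
(-43355, 95381 / ℚ) ramifies at {11, 29}: a division algebra.

[11, 29]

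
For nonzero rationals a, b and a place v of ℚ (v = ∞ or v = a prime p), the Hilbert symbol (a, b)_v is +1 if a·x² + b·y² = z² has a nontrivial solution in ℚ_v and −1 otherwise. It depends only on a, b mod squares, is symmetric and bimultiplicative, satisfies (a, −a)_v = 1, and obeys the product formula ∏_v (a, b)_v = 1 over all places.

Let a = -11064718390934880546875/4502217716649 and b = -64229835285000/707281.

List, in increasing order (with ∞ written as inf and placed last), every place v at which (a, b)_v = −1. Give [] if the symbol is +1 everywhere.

(a, b) ≡ (-12155, -34) mod (ℚ^×)²; places V = {2, 3, 5, 7, 11, 13, 17, 29, ∞}.
(a,b)_∞: sgn(-12155)=−, sgn(-34)=−, so -1.
(a,b)_5: α=7, u≡1; β=4, v≡4 (mod 5); (1|5)=+1, (4|5)=+1; sign (−1)^0·+1^4·+1^7 = +1.
(a,b)_17: α=5, u≡9; β=3, v≡2 (mod 17); (9|17)=+1, (2|17)=+1; sign (−1)^0·+1^3·+1^5 = +1.
(a,b)_11: α=3, u≡8; β=2, v≡7 (mod 11); (8|11)=-1, (7|11)=-1; sign (−1)^0·-1^2·-1^3 = -1.
(a,b)_3: α=-2, u≡1; β=2, v≡2 (mod 3); (1|3)=+1, (2|3)=-1; sign (−1)^0·+1^2·-1^-2 = +1.
(a,b)_29: α=-8, u≡16; β=-4, v≡20 (mod 29); (16|29)=+1, (20|29)=+1; sign (−1)^0·+1^-4·+1^-8 = +1.
(a,b)_7: α=8, u≡2; β=4, v≡1 (mod 7); (2|7)=+1, (1|7)=+1; sign (−1)^0·+1^4·+1^8 = +1.
(a,b)_2: α=0, β=3; u≡5, v≡7 (mod 8); ε(u)ε(v)=0·1, αω(v)=0·0, βω(u)=3·1; sum ≡ 1  ⇒  -1.
(a,b)_13: α=1, u≡3; β=0, v≡6 (mod 13); (3|13)=+1, (6|13)=-1; sign (−1)^0·+1^0·-1^1 = -1.
(-12155, -34 / ℚ) ramifies at {2, 11, 13, ∞}: a division algebra.

[2, 11, 13, inf]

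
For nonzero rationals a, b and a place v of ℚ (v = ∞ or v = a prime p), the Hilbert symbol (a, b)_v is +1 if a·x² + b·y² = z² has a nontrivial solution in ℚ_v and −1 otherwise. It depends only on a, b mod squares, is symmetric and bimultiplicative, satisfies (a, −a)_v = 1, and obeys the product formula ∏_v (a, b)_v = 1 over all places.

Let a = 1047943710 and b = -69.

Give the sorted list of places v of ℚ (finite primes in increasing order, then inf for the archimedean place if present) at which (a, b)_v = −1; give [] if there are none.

[11, 29]

Mod squares: a ≡ 220110, b ≡ -69. Check v ∈ {∞, 2, 3, 5, 11, 23, 29}.
v=2: v_2(a)=1, v_2(b)=0; units ≡ 7, 3 (mod 8); ε·ε+αω+βω = 1·1+1·1+0·0 ≡ 0  ⇒  (a,b)_2 = +1.
v=3: a=3^3·(≡2), b=3^1·(≡1) mod 3; (2|3)=-1, (1|3)=+1; (−1)^{3·1·1}·(-1)^1·(+1)^3 = +1.
v=11: a=11^1·(≡9), b=11^0·(≡8) mod 11; (9|11)=+1, (8|11)=-1; (−1)^{1·0·5}·(+1)^0·(-1)^1 = -1.
v=29: a=29^1·(≡18), b=29^0·(≡18) mod 29; (18|29)=-1, (18|29)=-1; (−1)^{1·0·14}·(-1)^0·(-1)^1 = -1.
v=5: a=5^1·(≡2), b=5^0·(≡1) mod 5; (2|5)=-1, (1|5)=+1; (−1)^{1·0·2}·(-1)^0·(+1)^1 = +1.
v=23: a=23^3·(≡18), b=23^1·(≡20) mod 23; (18|23)=+1, (20|23)=-1; (−1)^{3·1·11}·(+1)^1·(-1)^3 = +1.
v=∞: 220110 > 0 and -69 < 0  ⇒  (a,b)_∞ = +1.
|Ram(220110, -69)| = 2, even; anisotropic at {11, 29}.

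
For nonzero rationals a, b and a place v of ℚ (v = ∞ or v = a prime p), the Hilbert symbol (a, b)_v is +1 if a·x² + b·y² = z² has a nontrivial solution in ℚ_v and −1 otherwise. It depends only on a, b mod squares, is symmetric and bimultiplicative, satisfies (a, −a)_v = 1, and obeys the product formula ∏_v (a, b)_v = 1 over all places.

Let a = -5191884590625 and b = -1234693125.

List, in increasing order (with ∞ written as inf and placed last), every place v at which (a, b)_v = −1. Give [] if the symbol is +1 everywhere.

Mod squares: a ≡ -145, b ≡ -29. Check v ∈ {∞, 2, 3, 5, 29}.
v=5: a=5^5·(≡1), b=5^4·(≡1) mod 5; (1|5)=+1, (1|5)=+1; (−1)^{5·4·2}·(+1)^4·(+1)^5 = +1.
v=3: a=3^4·(≡2), b=3^4·(≡1) mod 3; (2|3)=-1, (1|3)=+1; (−1)^{4·4·1}·(-1)^4·(+1)^4 = +1.
v=29: a=29^5·(≡16), b=29^3·(≡9) mod 29; (16|29)=+1, (9|29)=+1; (−1)^{5·3·14}·(+1)^3·(+1)^5 = +1.
v=2: v_2(a)=0, v_2(b)=0; units ≡ 7, 3 (mod 8); ε·ε+αω+βω = 1·1+0·1+0·0 ≡ 1  ⇒  (a,b)_2 = -1.
v=∞: -145 < 0 and -29 < 0  ⇒  (a,b)_∞ = -1.
|Ram(-145, -29)| = 2, even; anisotropic at {2, ∞}.

[2, inf]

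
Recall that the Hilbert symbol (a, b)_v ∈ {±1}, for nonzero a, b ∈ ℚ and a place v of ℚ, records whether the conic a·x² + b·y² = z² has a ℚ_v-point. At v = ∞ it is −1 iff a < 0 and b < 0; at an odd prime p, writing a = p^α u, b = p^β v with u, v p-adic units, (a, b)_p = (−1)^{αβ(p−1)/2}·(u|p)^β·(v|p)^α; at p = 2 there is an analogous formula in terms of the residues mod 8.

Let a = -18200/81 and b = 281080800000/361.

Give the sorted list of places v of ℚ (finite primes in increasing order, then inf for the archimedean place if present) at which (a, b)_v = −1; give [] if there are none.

(a, b) ≡ (-182, 1155) mod (ℚ^×)²; places V = {2, 3, 5, 7, 11, 13, 19, ∞}.
(a,b)_11: α=0, u≡4; β=1, v≡10 (mod 11); (4|11)=+1, (10|11)=-1; sign (−1)^0·+1^1·-1^0 = +1.
(a,b)_13: α=1, u≡10; β=2, v≡2 (mod 13); (10|13)=+1, (2|13)=-1; sign (−1)^0·+1^2·-1^1 = -1.
(a,b)_19: α=0, u≡8; β=-2, v≡15 (mod 19); (8|19)=-1, (15|19)=-1; sign (−1)^0·-1^-2·-1^0 = +1.
(a,b)_5: α=2, u≡2; β=5, v≡1 (mod 5); (2|5)=-1, (1|5)=+1; sign (−1)^0·-1^5·+1^2 = -1.
(a,b)_∞: sgn(-182)=−, sgn(1155)=+, so +1.
(a,b)_2: α=3, β=8; u≡5, v≡3 (mod 8); ε(u)ε(v)=0·1, αω(v)=3·1, βω(u)=8·1; sum ≡ 1  ⇒  -1.
(a,b)_7: α=1, u≡1; β=1, v≡2 (mod 7); (1|7)=+1, (2|7)=+1; sign (−1)^1·+1^1·+1^1 = -1.
(a,b)_3: α=-4, u≡1; β=3, v≡1 (mod 3); (1|3)=+1, (1|3)=+1; sign (−1)^0·+1^3·+1^-4 = +1.
|Ram(-182, 1155)| = 4, even; anisotropic at {2, 5, 7, 13}.

[2, 5, 7, 13]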